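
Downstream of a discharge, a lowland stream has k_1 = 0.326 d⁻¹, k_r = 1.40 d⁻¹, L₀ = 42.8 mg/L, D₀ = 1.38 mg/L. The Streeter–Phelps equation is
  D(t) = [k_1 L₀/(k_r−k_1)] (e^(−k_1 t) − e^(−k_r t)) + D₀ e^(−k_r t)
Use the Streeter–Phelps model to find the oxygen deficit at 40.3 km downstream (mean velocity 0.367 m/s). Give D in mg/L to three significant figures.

D ≈ 6.63 mg/L

Travel time t = x/v = 40.3 km / (0.367 m/s) = 40300 m / 0.367 m/s = 109800 s = 1.271 d.
k_1 L₀/(k_r−k_1) = 0.326×42.8/(1.40−0.326) = 13.95/1.074 = 12.99 mg/L.
e^(−k_1 t) = e^(−0.326×1.271) = 0.6608; e^(−k_r t) = e^(−1.40×1.271) = 0.1688.
D = 12.99 × (0.6608 − 0.1688) + 1.38 × 0.1688 = 6.392 + 0.2329 = 6.625 mg/L.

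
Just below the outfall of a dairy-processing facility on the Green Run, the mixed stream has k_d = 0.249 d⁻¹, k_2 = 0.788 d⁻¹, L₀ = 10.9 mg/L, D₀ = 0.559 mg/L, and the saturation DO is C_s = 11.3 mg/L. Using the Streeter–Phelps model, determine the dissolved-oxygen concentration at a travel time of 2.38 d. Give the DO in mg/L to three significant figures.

k_d L₀/(k_2−k_d) = 0.249×10.9/(0.788−0.249) = 2.714/0.5390 = 5.035 mg/L.
e^(−k_d t) = e^(−0.249×2.380) = 0.5529; e^(−k_2 t) = e^(−0.788×2.380) = 0.1533.
D = 5.035 × (0.5529 − 0.1533) + 0.559 × 0.1533 = 2.012 + 0.08569 = 2.098 mg/L.
DO = C_s − D = 11.3 − 2.098 = 9.202 mg/L.

DO ≈ 9.20 mg/L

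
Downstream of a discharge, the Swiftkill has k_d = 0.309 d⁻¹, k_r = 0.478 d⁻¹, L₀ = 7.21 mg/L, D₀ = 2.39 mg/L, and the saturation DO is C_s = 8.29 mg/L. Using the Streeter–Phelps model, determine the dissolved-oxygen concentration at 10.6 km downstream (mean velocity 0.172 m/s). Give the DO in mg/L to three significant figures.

DO ≈ 5.39 mg/L

Travel time t = x/v = 10.6 km / (0.172 m/s) = 10600 m / 0.172 m/s = 61630 s = 0.7133 d.
k_d L₀/(k_r−k_d) = 0.309×7.21/(0.478−0.309) = 2.228/0.1690 = 13.18 mg/L.
e^(−k_d t) = e^(−0.309×0.7133) = 0.8022; e^(−k_r t) = e^(−0.478×0.7133) = 0.7111.
D = 13.18 × (0.8022 − 0.7111) + 2.39 × 0.7111 = 1.201 + 1.700 = 2.900 mg/L.
DO = C_s − D = 8.29 − 2.900 = 5.390 mg/L.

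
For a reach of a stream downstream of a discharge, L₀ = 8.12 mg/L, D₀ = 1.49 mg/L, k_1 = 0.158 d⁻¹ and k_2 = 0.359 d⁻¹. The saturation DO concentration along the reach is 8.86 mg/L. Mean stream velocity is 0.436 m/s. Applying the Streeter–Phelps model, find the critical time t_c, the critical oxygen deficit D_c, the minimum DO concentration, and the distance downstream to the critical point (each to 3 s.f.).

t_c ≈ 2.76 d; D_c ≈ 2.31 mg/L; min DO ≈ 6.55 mg/L; x_c ≈ 104 km

t_c = [1/(k_2−k_1)] ln[(k_2/k_1)(1 − D₀(k_2−k_1)/(k_1 L₀))]
= [1/(0.359−0.158)] ln[(0.359/0.158)(1 − 1.49×0.2010/(0.158×8.12))]
= (1/0.2010) ln[2.272 × 0.7666] = 4.975 × ln(1.742) = 4.975 × 0.5549 = 2.761 d.
D_c = (k_1/k_2) L₀ e^(−k_1 t_c) = (0.158/0.359) × 8.12 × e^(−0.158×2.761) = 0.4401 × 8.12 × 0.6465 = 2.310 mg/L.
Minimum DO = C_s − D_c = 8.86 − 2.310 = 6.550 mg/L.
x_c = v t_c = 0.436 m/s × 2.761 d × 86400 s/d = 104000 m ≈ 104 km.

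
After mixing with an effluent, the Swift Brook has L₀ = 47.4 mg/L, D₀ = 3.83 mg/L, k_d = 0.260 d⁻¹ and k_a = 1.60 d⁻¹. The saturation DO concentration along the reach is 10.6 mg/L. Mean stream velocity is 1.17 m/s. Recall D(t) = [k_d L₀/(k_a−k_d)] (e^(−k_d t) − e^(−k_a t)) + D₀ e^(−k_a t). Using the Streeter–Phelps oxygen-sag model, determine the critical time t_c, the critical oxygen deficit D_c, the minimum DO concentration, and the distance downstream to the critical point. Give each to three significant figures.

With k_a/k_d = 6.154 and 1 − D₀(k_a−k_d)/(k_d L₀) = 0.5836,
t_c = ln(6.154 × 0.5836) / (1.60 − 0.260) = ln(3.591) / 1.340 = 1.278/1.340 = 0.9541 d.
D_c = (k_d/k_a) L₀ e^(−k_d t_c) = (0.260/1.60) × 47.4 × e^(−0.260×0.9541) = 0.1625 × 47.4 × 0.7803 = 6.010 mg/L.
Minimum DO = C_s − D_c = 10.6 − 6.010 = 4.590 mg/L.
x_c = v t_c = 1.17 m/s × 0.9541 d × 86400 s/d = 96450 m ≈ 96.4 km.

t_c ≈ 0.954 d; D_c ≈ 6.01 mg/L; min DO ≈ 4.59 mg/L; x_c ≈ 96.4 km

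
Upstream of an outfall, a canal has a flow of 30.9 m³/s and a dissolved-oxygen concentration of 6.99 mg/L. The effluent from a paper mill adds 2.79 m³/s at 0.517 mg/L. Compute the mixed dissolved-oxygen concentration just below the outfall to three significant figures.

6.45 mg/L

Flow-weighted mixing: C = (Q_r C_r + Q_w C_w)/(Q_r + Q_w)
= (30.9×6.99 + 2.79×0.517)/(30.9 + 2.79) = 217.4/33.69 = 6.454 mg/L.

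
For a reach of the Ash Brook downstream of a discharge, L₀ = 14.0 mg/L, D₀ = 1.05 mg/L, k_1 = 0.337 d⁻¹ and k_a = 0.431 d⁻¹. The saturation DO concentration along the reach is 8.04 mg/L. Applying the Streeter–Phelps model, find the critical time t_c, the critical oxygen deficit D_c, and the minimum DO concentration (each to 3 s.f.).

t_c = [1/(k_a−k_1)] ln[(k_a/k_1)(1 − D₀(k_a−k_1)/(k_1 L₀))]
= [1/(0.431−0.337)] ln[(0.431/0.337)(1 − 1.05×0.09400/(0.337×14.0))]
= (1/0.09400) ln[1.279 × 0.9791] = 10.64 × ln(1.252) = 10.64 × 0.2249 = 2.392 d.
D_c = (k_1/k_a) L₀ e^(−k_1 t_c) = (0.337/0.431) × 14.0 × e^(−0.337×2.392) = 0.7819 × 14.0 × 0.4465 = 4.888 mg/L.
Minimum DO = C_s − D_c = 8.04 − 4.888 = 3.152 mg/L.

t_c ≈ 2.39 d; D_c ≈ 4.89 mg/L; min DO ≈ 3.15 mg/L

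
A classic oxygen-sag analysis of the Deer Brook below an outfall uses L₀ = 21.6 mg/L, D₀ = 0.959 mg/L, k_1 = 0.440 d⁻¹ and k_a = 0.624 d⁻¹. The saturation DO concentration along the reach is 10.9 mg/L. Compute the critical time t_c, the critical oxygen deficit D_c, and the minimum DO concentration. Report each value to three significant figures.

t_c ≈ 1.80 d; D_c ≈ 6.91 mg/L; min DO ≈ 3.99 mg/L

At the critical point dD/dt = 0, so k_1 L₀ e^(−k_1 t) = k_a D. Substituting D(t) from the Streeter–Phelps equation and solving for t gives
t_c = ln[(k_a/k_1)(1 − D₀(k_a−k_1)/(k_1 L₀))] / (k_a−k_1).
Here k_a−k_1 = 0.1840 d⁻¹ and 1 − D₀(k_a−k_1)/(k_1 L₀) = 1 − 0.959×0.1840/(0.440×21.6) = 0.9814, so
t_c = ln(1.418 × 0.9814) / 0.1840 = 0.3306 / 0.1840 = 1.797 d.
D_c = (k_1/k_a) L₀ e^(−k_1 t_c) = (0.440/0.624) × 21.6 × e^(−0.440×1.797) = 0.7051 × 21.6 × 0.4536 = 6.908 mg/L.
Minimum DO = C_s − D_c = 10.9 − 6.908 = 3.992 mg/L.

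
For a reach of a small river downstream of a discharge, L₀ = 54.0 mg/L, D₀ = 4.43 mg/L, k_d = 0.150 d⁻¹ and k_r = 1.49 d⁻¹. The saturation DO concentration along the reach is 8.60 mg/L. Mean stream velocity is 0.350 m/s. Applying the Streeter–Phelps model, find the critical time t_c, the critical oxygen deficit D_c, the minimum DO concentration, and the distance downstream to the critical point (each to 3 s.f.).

With k_r/k_d = 9.933 and 1 − D₀(k_r−k_d)/(k_d L₀) = 0.2671,
t_c = ln(9.933 × 0.2671) / (1.49 − 0.150) = ln(2.654) / 1.340 = 0.9759/1.340 = 0.7283 d.
D_c = (k_d/k_r) L₀ e^(−k_d t_c) = (0.150/1.49) × 54.0 × e^(−0.150×0.7283) = 0.1007 × 54.0 × 0.8965 = 4.874 mg/L.
Minimum DO = C_s − D_c = 8.60 − 4.874 = 3.726 mg/L.
x_c = v t_c = 0.350 m/s × 0.7283 d × 86400 s/d = 22020 m ≈ 22.0 km.

t_c ≈ 0.728 d; D_c ≈ 4.87 mg/L; min DO ≈ 3.73 mg/L; x_c ≈ 22.0 km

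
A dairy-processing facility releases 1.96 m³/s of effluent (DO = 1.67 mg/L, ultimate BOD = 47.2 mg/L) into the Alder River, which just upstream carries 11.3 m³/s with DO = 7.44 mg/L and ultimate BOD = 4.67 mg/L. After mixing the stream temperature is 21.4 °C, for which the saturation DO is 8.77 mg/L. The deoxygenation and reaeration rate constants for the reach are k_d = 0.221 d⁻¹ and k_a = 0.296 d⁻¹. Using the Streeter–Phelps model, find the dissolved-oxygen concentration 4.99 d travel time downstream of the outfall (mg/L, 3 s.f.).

Mixed DO = (11.3×7.44 + 1.96×1.67)/(11.3+1.96) = 87.35/13.26 = 6.587 mg/L.
Mixed L₀ = (11.3×4.67 + 1.96×47.2)/(13.26) = 145.3/13.26 = 10.96 mg/L.
Initial deficit D₀ = C_s − DO₀ = 8.77 − 6.587 = 2.183 mg/L.
D(4.99) = [0.221×10.96/(0.296−0.221)](e^(−0.221×4.99) − e^(−0.296×4.99)) + 2.183 e^(−0.296×4.99)
= 32.29 × (0.3319 − 0.2283) + 2.183 × 0.2283 = 3.844 mg/L.
DO = 8.77 − 3.844 = 4.926 mg/L.

DO ≈ 4.93 mg/L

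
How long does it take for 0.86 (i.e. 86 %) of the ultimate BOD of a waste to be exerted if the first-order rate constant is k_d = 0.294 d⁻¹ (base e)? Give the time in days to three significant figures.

t ≈ 6.69 d

y/L₀ = 1 − e^(−k_d t) = 0.86 ⇒ e^(−k_d t) = 0.140
t = −ln(0.140) / 0.294 = 1.966 / 0.294 = 6.687 d.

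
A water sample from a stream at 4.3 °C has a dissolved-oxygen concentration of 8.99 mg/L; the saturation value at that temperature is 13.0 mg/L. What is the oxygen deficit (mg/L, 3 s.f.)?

D = C_s − C = 13.0 − 8.99 = 4.01 mg/L.

D ≈ 4.01 mg/L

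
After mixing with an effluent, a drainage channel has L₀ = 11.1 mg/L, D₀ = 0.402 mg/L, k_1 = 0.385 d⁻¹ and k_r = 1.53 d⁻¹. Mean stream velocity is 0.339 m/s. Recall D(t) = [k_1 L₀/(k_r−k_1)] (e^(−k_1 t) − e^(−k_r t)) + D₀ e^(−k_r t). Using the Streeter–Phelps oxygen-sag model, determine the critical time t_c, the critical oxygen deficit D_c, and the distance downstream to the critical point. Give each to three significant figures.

t_c ≈ 1.11 d; D_c ≈ 1.82 mg/L; x_c ≈ 32.4 km

t_c = [1/(k_r−k_1)] ln[(k_r/k_1)(1 − D₀(k_r−k_1)/(k_1 L₀))]
= [1/(1.53−0.385)] ln[(1.53/0.385)(1 − 0.402×1.145/(0.385×11.1))]
= (1/1.145) ln[3.974 × 0.8923] = 0.8734 × ln(3.546) = 0.8734 × 1.266 = 1.106 d.
D_c = (k_1/k_r) L₀ e^(−k_1 t_c) = (0.385/1.53) × 11.1 × e^(−0.385×1.106) = 0.2516 × 11.1 × 0.6534 = 1.825 mg/L.
x_c = v t_c = 0.339 m/s × 1.106 d × 86400 s/d = 32380 m ≈ 32.4 km.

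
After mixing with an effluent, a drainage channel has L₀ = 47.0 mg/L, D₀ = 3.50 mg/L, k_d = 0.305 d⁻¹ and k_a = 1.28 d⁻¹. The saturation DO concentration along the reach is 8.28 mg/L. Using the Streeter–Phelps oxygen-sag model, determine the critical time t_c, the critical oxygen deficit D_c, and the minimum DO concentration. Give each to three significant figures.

t_c = [1/(k_a−k_d)] ln[(k_a/k_d)(1 − D₀(k_a−k_d)/(k_d L₀))]
= [1/(1.28−0.305)] ln[(1.28/0.305)(1 − 3.50×0.9750/(0.305×47.0))]
= (1/0.9750) ln[4.197 × 0.7619] = 1.026 × ln(3.198) = 1.026 × 1.162 = 1.192 d.
L(t_c) = L₀ e^(−k_d t_c) = 47.0 × 0.6951 = 32.67 mg/L, and at the critical point k_a D_c = k_d L, so D_c = (0.305/1.28) × 32.67 = 7.785 mg/L.
Minimum DO = C_s − D_c = 8.28 − 7.785 = 0.4949 mg/L.

t_c ≈ 1.19 d; D_c ≈ 7.79 mg/L; min DO ≈ 0.495 mg/L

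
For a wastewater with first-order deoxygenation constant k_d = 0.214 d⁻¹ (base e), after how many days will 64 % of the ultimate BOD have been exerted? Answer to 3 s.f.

y/L₀ = 1 − e^(−k_d t) = 0.64 ⇒ e^(−k_d t) = 0.360
t = −ln(0.360) / 0.214 = 1.022 / 0.214 = 4.774 d.

t ≈ 4.77 d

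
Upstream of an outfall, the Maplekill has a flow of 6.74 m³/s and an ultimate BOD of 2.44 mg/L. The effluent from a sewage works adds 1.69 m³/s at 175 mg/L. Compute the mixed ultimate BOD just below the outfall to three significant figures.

37.0 mg/L

Flow-weighted mixing: C = (Q_r C_r + Q_w C_w)/(Q_r + Q_w)
= (6.74×2.44 + 1.69×175)/(6.74 + 1.69) = 312.2/8.430 = 37.03 mg/L.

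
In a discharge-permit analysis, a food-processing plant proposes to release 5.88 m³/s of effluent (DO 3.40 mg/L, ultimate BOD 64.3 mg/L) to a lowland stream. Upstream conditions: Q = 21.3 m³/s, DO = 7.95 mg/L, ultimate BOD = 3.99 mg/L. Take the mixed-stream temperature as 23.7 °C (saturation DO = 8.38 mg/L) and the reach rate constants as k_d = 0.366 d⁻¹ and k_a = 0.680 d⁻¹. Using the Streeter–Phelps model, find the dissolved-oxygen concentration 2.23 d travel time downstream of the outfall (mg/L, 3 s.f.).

Mixed DO = (21.3×7.95 + 5.88×3.40)/(21.3+5.88) = 189.3/27.18 = 6.966 mg/L.
Mixed L₀ = (21.3×3.99 + 5.88×64.3)/(27.18) = 463.1/27.18 = 17.04 mg/L.
Initial deficit D₀ = C_s − DO₀ = 8.38 − 6.966 = 1.414 mg/L.
D(2.23) = [0.366×17.04/(0.680−0.366)](e^(−0.366×2.23) − e^(−0.680×2.23)) + 1.414 e^(−0.680×2.23)
= 19.86 × (0.4421 − 0.2195) + 1.414 × 0.2195 = 4.731 mg/L.
DO = 8.38 − 4.731 = 3.649 mg/L.

DO ≈ 3.65 mg/L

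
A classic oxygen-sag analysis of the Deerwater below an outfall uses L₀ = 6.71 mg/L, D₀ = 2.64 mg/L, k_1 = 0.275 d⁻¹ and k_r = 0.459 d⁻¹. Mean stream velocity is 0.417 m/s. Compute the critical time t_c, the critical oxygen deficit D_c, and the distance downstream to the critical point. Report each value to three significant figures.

At the critical point dD/dt = 0, so k_1 L₀ e^(−k_1 t) = k_r D. Substituting D(t) from the Streeter–Phelps equation and solving for t gives
t_c = ln[(k_r/k_1)(1 − D₀(k_r−k_1)/(k_1 L₀))] / (k_r−k_1).
Here k_r−k_1 = 0.1840 d⁻¹ and 1 − D₀(k_r−k_1)/(k_1 L₀) = 1 − 2.64×0.1840/(0.275×6.71) = 0.7368, so
t_c = ln(1.669 × 0.7368) / 0.1840 = 0.2068 / 0.1840 = 1.124 d.
L(t_c) = L₀ e^(−k_1 t_c) = 6.71 × 0.7342 = 4.926 mg/L, and at the critical point k_r D_c = k_1 L, so D_c = (0.275/0.459) × 4.926 = 2.951 mg/L.
x_c = v t_c = 0.417 m/s × 1.124 d × 86400 s/d = 40490 m ≈ 40.5 km.

t_c ≈ 1.12 d; D_c ≈ 2.95 mg/L; x_c ≈ 40.5 km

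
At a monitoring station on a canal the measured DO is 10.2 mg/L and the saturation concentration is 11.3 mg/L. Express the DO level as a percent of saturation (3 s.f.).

90.3 % saturation

% saturation = C/C_s × 100 = 10.2/11.3 × 100 = 90.3 %.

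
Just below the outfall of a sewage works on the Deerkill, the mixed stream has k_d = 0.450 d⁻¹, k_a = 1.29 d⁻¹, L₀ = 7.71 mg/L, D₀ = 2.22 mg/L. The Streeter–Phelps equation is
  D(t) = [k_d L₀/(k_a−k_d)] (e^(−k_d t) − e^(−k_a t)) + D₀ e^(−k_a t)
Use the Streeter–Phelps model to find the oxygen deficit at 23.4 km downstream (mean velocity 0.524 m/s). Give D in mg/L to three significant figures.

D ≈ 2.29 mg/L

Travel time t = x/v = 23.4 km / (0.524 m/s) = 23400 m / 0.524 m/s = 44660 s = 0.5169 d.
k_d L₀/(k_a−k_d) = 0.450×7.71/(1.29−0.450) = 3.470/0.8400 = 4.130 mg/L.
e^(−k_d t) = e^(−0.450×0.5169) = 0.7925; e^(−k_a t) = e^(−1.29×0.5169) = 0.5134.
D = 4.130 × (0.7925 − 0.5134) + 2.22 × 0.5134 = 1.153 + 1.140 = 2.293 mg/L.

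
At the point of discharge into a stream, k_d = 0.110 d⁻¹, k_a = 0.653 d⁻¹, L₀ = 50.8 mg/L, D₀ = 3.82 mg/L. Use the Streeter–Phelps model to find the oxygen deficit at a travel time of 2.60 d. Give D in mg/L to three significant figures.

D ≈ 6.55 mg/L

k_d L₀/(k_a−k_d) = 0.110×50.8/(0.653−0.110) = 5.588/0.5430 = 10.29 mg/L.
e^(−k_d t) = e^(−0.110×2.600) = 0.7513; e^(−k_a t) = e^(−0.653×2.600) = 0.1831.
D = 10.29 × (0.7513 − 0.1831) + 3.82 × 0.1831 = 5.847 + 0.6994 = 6.546 mg/L.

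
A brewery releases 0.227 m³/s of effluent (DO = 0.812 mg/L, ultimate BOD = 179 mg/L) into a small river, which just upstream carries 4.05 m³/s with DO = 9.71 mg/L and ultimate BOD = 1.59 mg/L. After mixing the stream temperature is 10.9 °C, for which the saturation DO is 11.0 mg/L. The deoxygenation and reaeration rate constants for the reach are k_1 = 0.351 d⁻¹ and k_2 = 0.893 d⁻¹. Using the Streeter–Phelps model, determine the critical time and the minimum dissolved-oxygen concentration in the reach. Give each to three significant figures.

t_c ≈ 1.20 d; minimum DO ≈ 8.16 mg/L

Mixed DO = (4.05×9.71 + 0.227×0.812)/(4.05+0.227) = 39.51/4.277 = 9.238 mg/L.
Mixed L₀ = (4.05×1.59 + 0.227×179)/(4.277) = 47.07/4.277 = 11.01 mg/L.
Initial deficit D₀ = C_s − DO₀ = 11.0 − 9.238 = 1.762 mg/L.
t_c = (1/0.5420) ln[(0.893/0.351)(1 − 1.762×0.5420/(0.351×11.01))] = 1.845 × ln(1.915) = 1.199 d.
D_c = (0.351/0.893) × 11.01 × e^(−0.351×1.199) = 0.3931 × 11.01 × 0.6565 = 2.840 mg/L.
Minimum DO = 11.0 − 2.840 = 8.160 mg/L.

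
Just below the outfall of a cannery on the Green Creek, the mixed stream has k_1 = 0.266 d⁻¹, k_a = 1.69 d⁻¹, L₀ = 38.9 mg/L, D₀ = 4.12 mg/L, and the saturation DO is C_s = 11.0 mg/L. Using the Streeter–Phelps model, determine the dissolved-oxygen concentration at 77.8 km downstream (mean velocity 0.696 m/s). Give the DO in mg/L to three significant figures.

DO ≈ 6.20 mg/L

Travel time t = x/v = 77.8 km / (0.696 m/s) = 77800 m / 0.696 m/s = 111800 s = 1.294 d.
k_1 L₀/(k_a−k_1) = 0.266×38.9/(1.69−0.266) = 10.35/1.424 = 7.266 mg/L.
e^(−k_1 t) = e^(−0.266×1.294) = 0.7088; e^(−k_a t) = e^(−1.69×1.294) = 0.1123.
D = 7.266 × (0.7088 − 0.1123) + 4.12 × 0.1123 = 4.335 + 0.4627 = 4.797 mg/L.
DO = C_s − D = 11.0 − 4.797 = 6.203 mg/L.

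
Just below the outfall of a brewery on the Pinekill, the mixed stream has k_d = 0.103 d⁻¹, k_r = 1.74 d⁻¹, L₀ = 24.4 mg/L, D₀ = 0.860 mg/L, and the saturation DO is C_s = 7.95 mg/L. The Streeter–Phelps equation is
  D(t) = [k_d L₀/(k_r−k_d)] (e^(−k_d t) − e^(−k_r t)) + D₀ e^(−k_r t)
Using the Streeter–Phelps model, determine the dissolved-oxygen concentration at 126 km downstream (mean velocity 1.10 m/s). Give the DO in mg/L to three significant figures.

Travel time t = x/v = 126 km / (1.10 m/s) = 126000 m / 1.10 m/s = 114500 s = 1.326 d.
k_d L₀/(k_r−k_d) = 0.103×24.4/(1.74−0.103) = 2.513/1.637 = 1.535 mg/L.
e^(−k_d t) = e^(−0.103×1.326) = 0.8724; e^(−k_r t) = e^(−1.74×1.326) = 0.09958.
D = 1.535 × (0.8724 − 0.09958) + 0.860 × 0.09958 = 1.186 + 0.08564 = 1.272 mg/L.
DO = C_s − D = 7.95 − 1.272 = 6.678 mg/L.

DO ≈ 6.68 mg/L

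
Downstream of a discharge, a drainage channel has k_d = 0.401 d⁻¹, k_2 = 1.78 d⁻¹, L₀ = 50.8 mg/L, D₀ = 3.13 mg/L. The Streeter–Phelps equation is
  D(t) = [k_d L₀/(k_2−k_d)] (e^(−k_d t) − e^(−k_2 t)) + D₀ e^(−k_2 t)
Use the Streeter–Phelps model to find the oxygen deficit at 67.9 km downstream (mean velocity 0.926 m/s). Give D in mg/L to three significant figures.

D ≈ 7.94 mg/L

Travel time t = x/v = 67.9 km / (0.926 m/s) = 67900 m / 0.926 m/s = 73330 s = 0.8487 d.
k_d L₀/(k_2−k_d) = 0.401×50.8/(1.78−0.401) = 20.37/1.379 = 14.77 mg/L.
e^(−k_d t) = e^(−0.401×0.8487) = 0.7115; e^(−k_2 t) = e^(−1.78×0.8487) = 0.2208.
D = 14.77 × (0.7115 − 0.2208) + 3.13 × 0.2208 = 7.250 + 0.6910 = 7.941 mg/L.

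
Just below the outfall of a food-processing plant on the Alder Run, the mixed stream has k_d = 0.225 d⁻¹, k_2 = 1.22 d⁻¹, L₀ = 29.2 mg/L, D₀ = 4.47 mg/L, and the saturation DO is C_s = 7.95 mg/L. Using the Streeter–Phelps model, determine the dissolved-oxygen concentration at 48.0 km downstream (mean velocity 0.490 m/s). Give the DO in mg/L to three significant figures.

Travel time t = x/v = 48.0 km / (0.490 m/s) = 48000 m / 0.490 m/s = 97960 s = 1.134 d.
k_d L₀/(k_2−k_d) = 0.225×29.2/(1.22−0.225) = 6.570/0.9950 = 6.603 mg/L.
e^(−k_d t) = e^(−0.225×1.134) = 0.7748; e^(−k_2 t) = e^(−1.22×1.134) = 0.2508.
D = 6.603 × (0.7748 − 0.2508) + 4.47 × 0.2508 = 3.460 + 1.121 = 4.581 mg/L.
DO = C_s − D = 7.95 − 4.581 = 3.369 mg/L.

DO ≈ 3.37 mg/L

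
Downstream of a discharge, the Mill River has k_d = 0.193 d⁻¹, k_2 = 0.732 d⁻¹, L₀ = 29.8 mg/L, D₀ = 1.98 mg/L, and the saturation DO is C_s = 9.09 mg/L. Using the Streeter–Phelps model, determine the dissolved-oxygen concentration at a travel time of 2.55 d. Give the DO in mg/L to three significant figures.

DO ≈ 3.91 mg/L

k_d L₀/(k_2−k_d) = 0.193×29.8/(0.732−0.193) = 5.751/0.5390 = 10.67 mg/L.
e^(−k_d t) = e^(−0.193×2.550) = 0.6113; e^(−k_2 t) = e^(−0.732×2.550) = 0.1546.
D = 10.67 × (0.6113 − 0.1546) + 1.98 × 0.1546 = 4.873 + 0.3062 = 5.179 mg/L.
DO = C_s − D = 9.09 − 5.179 = 3.911 mg/L.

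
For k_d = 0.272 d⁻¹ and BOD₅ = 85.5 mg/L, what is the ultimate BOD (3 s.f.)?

L₀ ≈ 115 mg/L

BOD₅ = L₀(1 − e^(−5k_d)) ⇒ L₀ = BOD₅ / (1 − e^(−5×0.272))
= 85.5 / (1 − 0.2567) = 85.5 / 0.7433 = 115.0 mg/L.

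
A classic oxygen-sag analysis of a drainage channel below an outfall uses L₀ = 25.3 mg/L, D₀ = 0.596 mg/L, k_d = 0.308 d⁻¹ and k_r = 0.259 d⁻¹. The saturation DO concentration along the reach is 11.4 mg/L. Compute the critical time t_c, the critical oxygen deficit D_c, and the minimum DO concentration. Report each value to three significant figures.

t_c ≈ 3.46 d; D_c ≈ 10.4 mg/L; min DO ≈ 1.03 mg/L

At the critical point dD/dt = 0, so k_d L₀ e^(−k_d t) = k_r D. Substituting D(t) from the Streeter–Phelps equation and solving for t gives
t_c = ln[(k_r/k_d)(1 − D₀(k_r−k_d)/(k_d L₀))] / (k_r−k_d).
Here k_r−k_d = -0.04900 d⁻¹ and 1 − D₀(k_r−k_d)/(k_d L₀) = 1 − 0.596×-0.04900/(0.308×25.3) = 1.004, so
t_c = ln(0.8409 × 1.004) / -0.04900 = -0.1695 / -0.04900 = 3.460 d.
L(t_c) = L₀ e^(−k_d t_c) = 25.3 × 0.3445 = 8.716 mg/L, and at the critical point k_r D_c = k_d L, so D_c = (0.308/0.259) × 8.716 = 10.37 mg/L.
Minimum DO = C_s − D_c = 11.4 − 10.37 = 1.035 mg/L.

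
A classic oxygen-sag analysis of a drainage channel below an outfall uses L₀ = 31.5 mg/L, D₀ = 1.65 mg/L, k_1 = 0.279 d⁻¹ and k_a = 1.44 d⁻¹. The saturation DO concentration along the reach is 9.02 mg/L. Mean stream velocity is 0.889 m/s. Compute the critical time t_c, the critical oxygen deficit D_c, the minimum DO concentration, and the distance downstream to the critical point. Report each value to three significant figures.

With k_a/k_1 = 5.161 and 1 − D₀(k_a−k_1)/(k_1 L₀) = 0.7820,
t_c = ln(5.161 × 0.7820) / (1.44 − 0.279) = ln(4.036) / 1.161 = 1.395/1.161 = 1.202 d.
D_c = (k_1/k_a) L₀ e^(−k_1 t_c) = (0.279/1.44) × 31.5 × e^(−0.279×1.202) = 0.1938 × 31.5 × 0.7151 = 4.364 mg/L.
Minimum DO = C_s − D_c = 9.02 − 4.364 = 4.656 mg/L.
x_c = v t_c = 0.889 m/s × 1.202 d × 86400 s/d = 92310 m ≈ 92.3 km.

t_c ≈ 1.20 d; D_c ≈ 4.36 mg/L; min DO ≈ 4.66 mg/L; x_c ≈ 92.3 km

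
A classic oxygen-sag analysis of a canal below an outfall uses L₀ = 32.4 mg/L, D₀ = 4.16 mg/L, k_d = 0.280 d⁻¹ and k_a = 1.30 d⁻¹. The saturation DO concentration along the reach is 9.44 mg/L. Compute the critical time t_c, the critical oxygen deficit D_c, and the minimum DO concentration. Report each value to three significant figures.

At the critical point dD/dt = 0, so k_d L₀ e^(−k_d t) = k_a D. Substituting D(t) from the Streeter–Phelps equation and solving for t gives
t_c = ln[(k_a/k_d)(1 − D₀(k_a−k_d)/(k_d L₀))] / (k_a−k_d).
Here k_a−k_d = 1.020 d⁻¹ and 1 − D₀(k_a−k_d)/(k_d L₀) = 1 − 4.16×1.020/(0.280×32.4) = 0.5323, so
t_c = ln(4.643 × 0.5323) / 1.020 = 0.9047 / 1.020 = 0.8870 d.
D_c = (k_d/k_a) L₀ e^(−k_d t_c) = (0.280/1.30) × 32.4 × e^(−0.280×0.8870) = 0.2154 × 32.4 × 0.7801 = 5.444 mg/L.
Minimum DO = C_s − D_c = 9.44 − 5.444 = 3.996 mg/L.

t_c ≈ 0.887 d; D_c ≈ 5.44 mg/L; min DO ≈ 4.00 mg/L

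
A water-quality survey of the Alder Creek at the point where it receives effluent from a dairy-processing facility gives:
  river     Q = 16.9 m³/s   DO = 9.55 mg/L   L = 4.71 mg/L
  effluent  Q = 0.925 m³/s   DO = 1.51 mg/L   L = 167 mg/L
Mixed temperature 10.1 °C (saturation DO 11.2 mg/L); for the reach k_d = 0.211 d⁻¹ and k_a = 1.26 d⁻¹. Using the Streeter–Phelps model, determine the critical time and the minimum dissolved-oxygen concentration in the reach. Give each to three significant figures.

t_c ≈ 0.249 d; minimum DO ≈ 9.11 mg/L

Mixed DO = (16.9×9.55 + 0.925×1.51)/(16.9+0.925) = 162.8/17.82 = 9.133 mg/L.
Mixed L₀ = (16.9×4.71 + 0.925×167)/(17.82) = 234.1/17.82 = 13.13 mg/L.
Initial deficit D₀ = C_s − DO₀ = 11.2 − 9.133 = 2.067 mg/L.
t_c = (1/1.049) ln[(1.26/0.211)(1 − 2.067×1.049/(0.211×13.13))] = 0.9533 × ln(1.298) = 0.2487 d.
D_c = (0.211/1.26) × 13.13 × e^(−0.211×0.2487) = 0.1675 × 13.13 × 0.9489 = 2.087 mg/L.
Minimum DO = 11.2 − 2.087 = 9.113 mg/L.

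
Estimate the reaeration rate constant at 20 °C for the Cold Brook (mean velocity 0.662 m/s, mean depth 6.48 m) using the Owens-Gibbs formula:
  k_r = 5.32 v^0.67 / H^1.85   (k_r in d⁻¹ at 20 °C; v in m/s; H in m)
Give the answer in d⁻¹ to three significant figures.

k_r = 5.32 × 0.662^0.67 / 6.48^1.85 = 5.32 × 0.7585 / 31.73 = 0.1272 d⁻¹.

k_r ≈ 0.127 d⁻¹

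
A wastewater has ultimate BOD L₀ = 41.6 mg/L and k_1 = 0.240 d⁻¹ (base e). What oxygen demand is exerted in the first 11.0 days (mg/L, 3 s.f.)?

y ≈ 38.6 mg/L

y_t = L₀(1 − e^(−k_1 t)) = 41.6 × (1 − e^(−0.240×11.0))
= 41.6 × (1 − 0.07136) = 41.6 × 0.9286 = 38.63 mg/L.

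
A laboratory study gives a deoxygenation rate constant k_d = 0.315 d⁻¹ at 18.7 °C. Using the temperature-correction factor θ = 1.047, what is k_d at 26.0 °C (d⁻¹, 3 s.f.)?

k_d(T₂) = k_d(T₁) · θ^(T₂−T₁) = 0.315 × 1.047^(26.0−18.7)
= 0.315 × 1.047^7.30 = 0.315 × 1.398 = 0.4405 d⁻¹.

k_d ≈ 0.440 d⁻¹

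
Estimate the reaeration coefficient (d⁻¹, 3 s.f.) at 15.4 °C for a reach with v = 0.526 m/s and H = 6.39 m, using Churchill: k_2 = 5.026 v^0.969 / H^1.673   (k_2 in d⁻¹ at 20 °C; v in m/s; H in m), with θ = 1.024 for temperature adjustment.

k_2 ≈ 0.109 d⁻¹

k_2(20) = 5.026 × 0.526^0.969 / 6.39^1.673 = 5.026 × 0.5366 / 22.26 = 0.1211 d⁻¹.
k_2(15.4) = 0.1211 × 1.024^(15.4−20) = 0.1211 × 0.8966 = 0.1086 d⁻¹.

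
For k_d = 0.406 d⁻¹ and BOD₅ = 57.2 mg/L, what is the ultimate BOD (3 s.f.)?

BOD₅ = L₀(1 − e^(−5k_d)) ⇒ L₀ = BOD₅ / (1 − e^(−5×0.406))
= 57.2 / (1 − 0.1313) = 57.2 / 0.8687 = 65.85 mg/L.

L₀ ≈ 65.8 mg/L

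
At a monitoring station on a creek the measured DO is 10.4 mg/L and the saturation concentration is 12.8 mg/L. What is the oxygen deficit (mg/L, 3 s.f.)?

D ≈ 2.40 mg/L

D = C_s − C = 12.8 − 10.4 = 2.40 mg/L.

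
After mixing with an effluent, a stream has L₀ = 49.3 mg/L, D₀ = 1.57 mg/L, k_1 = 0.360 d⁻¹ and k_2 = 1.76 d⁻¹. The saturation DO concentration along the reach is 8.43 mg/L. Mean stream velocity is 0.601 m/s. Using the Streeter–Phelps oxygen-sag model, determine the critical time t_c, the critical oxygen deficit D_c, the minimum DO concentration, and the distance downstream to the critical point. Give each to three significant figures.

t_c = [1/(k_2−k_1)] ln[(k_2/k_1)(1 − D₀(k_2−k_1)/(k_1 L₀))]
= [1/(1.76−0.360)] ln[(1.76/0.360)(1 − 1.57×1.400/(0.360×49.3))]
= (1/1.400) ln[4.889 × 0.8762] = 0.7143 × ln(4.283) = 0.7143 × 1.455 = 1.039 d.
L(t_c) = L₀ e^(−k_1 t_c) = 49.3 × 0.6879 = 33.91 mg/L, and at the critical point k_2 D_c = k_1 L, so D_c = (0.360/1.76) × 33.91 = 6.937 mg/L.
Minimum DO = C_s − D_c = 8.43 − 6.937 = 1.493 mg/L.
x_c = v t_c = 0.601 m/s × 1.039 d × 86400 s/d = 53960 m ≈ 54.0 km.

t_c ≈ 1.04 d; D_c ≈ 6.94 mg/L; min DO ≈ 1.49 mg/L; x_c ≈ 54.0 km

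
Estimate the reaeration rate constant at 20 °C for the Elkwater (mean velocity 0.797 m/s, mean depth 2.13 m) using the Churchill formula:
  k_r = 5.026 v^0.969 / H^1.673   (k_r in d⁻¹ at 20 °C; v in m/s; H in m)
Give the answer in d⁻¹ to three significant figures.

k_r ≈ 1.14 d⁻¹

k_r = 5.026 × 0.797^0.969 / 2.13^1.673 = 5.026 × 0.8026 / 3.543 = 1.139 d⁻¹.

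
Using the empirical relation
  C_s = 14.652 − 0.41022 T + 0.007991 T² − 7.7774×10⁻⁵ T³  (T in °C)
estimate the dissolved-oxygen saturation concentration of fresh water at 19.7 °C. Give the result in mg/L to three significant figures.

C_s = 14.652 − 0.41022×19.7 + 0.007991×19.7² − 7.7774×10⁻⁵×19.7³ = 9.077 mg/L.

C_s ≈ 9.08 mg/L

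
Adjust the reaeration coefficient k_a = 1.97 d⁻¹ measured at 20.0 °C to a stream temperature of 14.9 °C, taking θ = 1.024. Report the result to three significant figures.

k_a ≈ 1.75 d⁻¹

k_a(T₂) = k_a(T₁) · θ^(T₂−T₁) = 1.97 × 1.024^(14.9−20.0)
= 1.97 × 1.024^-5.10 = 1.97 × 0.8861 = 1.746 d⁻¹.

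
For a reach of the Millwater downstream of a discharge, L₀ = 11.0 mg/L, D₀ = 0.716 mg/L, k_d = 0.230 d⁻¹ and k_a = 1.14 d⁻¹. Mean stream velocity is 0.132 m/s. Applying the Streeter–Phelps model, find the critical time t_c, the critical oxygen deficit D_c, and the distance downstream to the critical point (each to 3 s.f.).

t_c = [1/(k_a−k_d)] ln[(k_a/k_d)(1 − D₀(k_a−k_d)/(k_d L₀))]
= [1/(1.14−0.230)] ln[(1.14/0.230)(1 − 0.716×0.9100/(0.230×11.0))]
= (1/0.9100) ln[4.957 × 0.7425] = 1.099 × ln(3.680) = 1.099 × 1.303 = 1.432 d.
L(t_c) = L₀ e^(−k_d t_c) = 11.0 × 0.7194 = 7.914 mg/L, and at the critical point k_a D_c = k_d L, so D_c = (0.230/1.14) × 7.914 = 1.597 mg/L.
x_c = v t_c = 0.132 m/s × 1.432 d × 86400 s/d = 16330 m ≈ 16.3 km.

t_c ≈ 1.43 d; D_c ≈ 1.60 mg/L; x_c ≈ 16.3 km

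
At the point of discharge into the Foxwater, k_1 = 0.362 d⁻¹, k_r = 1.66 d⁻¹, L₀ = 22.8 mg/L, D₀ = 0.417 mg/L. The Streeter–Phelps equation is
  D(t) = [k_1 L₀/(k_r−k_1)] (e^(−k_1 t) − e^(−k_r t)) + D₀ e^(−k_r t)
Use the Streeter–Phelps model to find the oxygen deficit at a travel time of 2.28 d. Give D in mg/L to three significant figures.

k_1 L₀/(k_r−k_1) = 0.362×22.8/(1.66−0.362) = 8.254/1.298 = 6.359 mg/L.
e^(−k_1 t) = e^(−0.362×2.280) = 0.4381; e^(−k_r t) = e^(−1.66×2.280) = 0.02271.
D = 6.359 × (0.4381 − 0.02271) + 0.417 × 0.02271 = 2.641 + 0.009471 = 2.651 mg/L.

D ≈ 2.65 mg/L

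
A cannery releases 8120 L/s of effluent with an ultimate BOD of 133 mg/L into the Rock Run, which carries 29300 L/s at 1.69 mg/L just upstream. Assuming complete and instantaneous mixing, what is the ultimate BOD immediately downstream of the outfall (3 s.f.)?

Flow-weighted mixing: C = (Q_r C_r + Q_w C_w)/(Q_r + Q_w)
= (29300×1.69 + 8120×133)/(29300 + 8120) = 1.129×10^6/37420 = 30.18 mg/L.

30.2 mg/L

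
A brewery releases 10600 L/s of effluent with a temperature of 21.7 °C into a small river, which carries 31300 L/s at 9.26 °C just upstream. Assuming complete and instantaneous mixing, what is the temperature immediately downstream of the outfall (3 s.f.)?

Flow-weighted mixing: C = (Q_r C_r + Q_w C_w)/(Q_r + Q_w)
= (31300×9.26 + 10600×21.7)/(31300 + 10600) = 519900/41900 = 12.41 °C.

12.4 °C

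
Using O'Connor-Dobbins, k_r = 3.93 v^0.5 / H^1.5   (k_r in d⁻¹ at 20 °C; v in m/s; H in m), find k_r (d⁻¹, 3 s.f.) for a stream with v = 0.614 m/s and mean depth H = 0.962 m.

k_r = 3.93 × 0.614^0.5 / 0.962^1.5 = 3.93 × 0.7836 / 0.9435 = 3.264 d⁻¹.

k_r ≈ 3.26 d⁻¹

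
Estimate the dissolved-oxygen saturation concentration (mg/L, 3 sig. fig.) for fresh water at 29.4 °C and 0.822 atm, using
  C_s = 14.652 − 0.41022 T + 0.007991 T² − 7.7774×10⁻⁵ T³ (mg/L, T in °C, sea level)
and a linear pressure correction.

At sea level: C_s = 14.652 − 0.41022×29.4 + 0.007991×29.4² − 7.7774×10⁻⁵×29.4³ = 7.522 mg/L.
Pressure correction: C_s' = 7.522 × 0.822 = 6.183 mg/L.

C_s ≈ 6.18 mg/L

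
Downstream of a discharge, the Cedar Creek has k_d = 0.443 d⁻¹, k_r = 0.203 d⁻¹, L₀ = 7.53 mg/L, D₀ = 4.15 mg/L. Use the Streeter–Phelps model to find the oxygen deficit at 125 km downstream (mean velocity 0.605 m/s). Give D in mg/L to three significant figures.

Travel time t = x/v = 125 km / (0.605 m/s) = 125000 m / 0.605 m/s = 206600 s = 2.391 d.
k_d L₀/(k_r−k_d) = 0.443×7.53/(0.203−0.443) = 3.336/-0.2400 = -13.90 mg/L.
e^(−k_d t) = e^(−0.443×2.391) = 0.3467; e^(−k_r t) = e^(−0.203×2.391) = 0.6154.
D = -13.90 × (0.3467 − 0.6154) + 4.15 × 0.6154 = 3.735 + 2.554 = 6.289 mg/L.

D ≈ 6.29 mg/L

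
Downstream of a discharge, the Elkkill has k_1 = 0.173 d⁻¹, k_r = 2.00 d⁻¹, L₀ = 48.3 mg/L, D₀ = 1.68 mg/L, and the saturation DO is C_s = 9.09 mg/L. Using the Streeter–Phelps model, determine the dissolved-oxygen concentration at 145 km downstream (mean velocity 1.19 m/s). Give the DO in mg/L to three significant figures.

Travel time t = x/v = 145 km / (1.19 m/s) = 145000 m / 1.19 m/s = 121800 s = 1.410 d.
k_1 L₀/(k_r−k_1) = 0.173×48.3/(2.00−0.173) = 8.356/1.827 = 4.574 mg/L.
e^(−k_1 t) = e^(−0.173×1.410) = 0.7835; e^(−k_r t) = e^(−2.00×1.410) = 0.05957.
D = 4.574 × (0.7835 − 0.05957) + 1.68 × 0.05957 = 3.311 + 0.1001 = 3.411 mg/L.
DO = C_s − D = 9.09 − 3.411 = 5.679 mg/L.

DO ≈ 5.68 mg/L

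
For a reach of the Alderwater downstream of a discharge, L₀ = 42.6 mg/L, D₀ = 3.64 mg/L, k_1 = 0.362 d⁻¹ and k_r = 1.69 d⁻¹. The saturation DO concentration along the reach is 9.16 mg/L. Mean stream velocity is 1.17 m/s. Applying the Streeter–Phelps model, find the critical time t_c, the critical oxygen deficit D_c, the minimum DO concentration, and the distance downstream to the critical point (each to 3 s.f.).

With k_r/k_1 = 4.669 and 1 − D₀(k_r−k_1)/(k_1 L₀) = 0.6865,
t_c = ln(4.669 × 0.6865) / (1.69 − 0.362) = ln(3.205) / 1.328 = 1.165/1.328 = 0.8771 d.
D_c = (k_1/k_r) L₀ e^(−k_1 t_c) = (0.362/1.69) × 42.6 × e^(−0.362×0.8771) = 0.2142 × 42.6 × 0.7280 = 6.643 mg/L.
Minimum DO = C_s − D_c = 9.16 − 6.643 = 2.517 mg/L.
x_c = v t_c = 1.17 m/s × 0.8771 d × 86400 s/d = 88660 m ≈ 88.7 km.

t_c ≈ 0.877 d; D_c ≈ 6.64 mg/L; min DO ≈ 2.52 mg/L; x_c ≈ 88.7 km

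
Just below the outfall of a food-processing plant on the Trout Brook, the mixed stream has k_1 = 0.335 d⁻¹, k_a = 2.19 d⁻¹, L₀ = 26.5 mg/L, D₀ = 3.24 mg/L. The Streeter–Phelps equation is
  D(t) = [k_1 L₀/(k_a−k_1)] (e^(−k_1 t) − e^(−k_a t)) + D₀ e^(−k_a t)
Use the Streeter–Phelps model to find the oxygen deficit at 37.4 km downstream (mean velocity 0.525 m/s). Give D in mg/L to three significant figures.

Travel time t = x/v = 37.4 km / (0.525 m/s) = 37400 m / 0.525 m/s = 71240 s = 0.8245 d.
k_1 L₀/(k_a−k_1) = 0.335×26.5/(2.19−0.335) = 8.878/1.855 = 4.786 mg/L.
e^(−k_1 t) = e^(−0.335×0.8245) = 0.7587; e^(−k_a t) = e^(−2.19×0.8245) = 0.1644.
D = 4.786 × (0.7587 − 0.1644) + 3.24 × 0.1644 = 2.844 + 0.5325 = 3.377 mg/L.

D ≈ 3.38 mg/L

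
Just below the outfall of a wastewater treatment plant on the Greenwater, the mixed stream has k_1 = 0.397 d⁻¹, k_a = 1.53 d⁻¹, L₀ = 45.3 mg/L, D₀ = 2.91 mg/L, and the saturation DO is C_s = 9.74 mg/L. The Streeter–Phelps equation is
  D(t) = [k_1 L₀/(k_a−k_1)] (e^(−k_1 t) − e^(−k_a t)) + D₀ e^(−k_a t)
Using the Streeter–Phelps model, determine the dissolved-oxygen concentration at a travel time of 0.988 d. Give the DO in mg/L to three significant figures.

k_1 L₀/(k_a−k_1) = 0.397×45.3/(1.53−0.397) = 17.98/1.133 = 15.87 mg/L.
e^(−k_1 t) = e^(−0.397×0.9880) = 0.6755; e^(−k_a t) = e^(−1.53×0.9880) = 0.2205.
D = 15.87 × (0.6755 − 0.2205) + 2.91 × 0.2205 = 7.222 + 0.6418 = 7.864 mg/L.
DO = C_s − D = 9.74 − 7.864 = 1.876 mg/L.

DO ≈ 1.88 mg/L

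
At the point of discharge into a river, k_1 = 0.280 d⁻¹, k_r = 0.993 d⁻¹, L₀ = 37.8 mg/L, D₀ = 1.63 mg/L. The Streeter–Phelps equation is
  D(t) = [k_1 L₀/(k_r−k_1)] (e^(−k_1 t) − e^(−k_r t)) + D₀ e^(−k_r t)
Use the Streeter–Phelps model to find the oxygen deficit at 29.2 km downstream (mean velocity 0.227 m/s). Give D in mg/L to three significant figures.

Travel time t = x/v = 29.2 km / (0.227 m/s) = 29200 m / 0.227 m/s = 128600 s = 1.489 d.
k_1 L₀/(k_r−k_1) = 0.280×37.8/(0.993−0.280) = 10.58/0.7130 = 14.84 mg/L.
e^(−k_1 t) = e^(−0.280×1.489) = 0.6591; e^(−k_r t) = e^(−0.993×1.489) = 0.2280.
D = 14.84 × (0.6591 − 0.2280) + 1.63 × 0.2280 = 6.399 + 0.3716 = 6.771 mg/L.

D ≈ 6.77 mg/L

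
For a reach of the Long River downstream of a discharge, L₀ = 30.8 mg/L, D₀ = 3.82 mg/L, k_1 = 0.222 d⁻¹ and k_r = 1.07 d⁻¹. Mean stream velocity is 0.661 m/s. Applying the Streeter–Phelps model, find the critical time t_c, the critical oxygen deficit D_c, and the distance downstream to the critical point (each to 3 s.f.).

t_c ≈ 1.10 d; D_c ≈ 5.01 mg/L; x_c ≈ 62.7 km

t_c = [1/(k_r−k_1)] ln[(k_r/k_1)(1 − D₀(k_r−k_1)/(k_1 L₀))]
= [1/(1.07−0.222)] ln[(1.07/0.222)(1 − 3.82×0.8480/(0.222×30.8))]
= (1/0.8480) ln[4.820 × 0.5262] = 1.179 × ln(2.536) = 1.179 × 0.9307 = 1.098 d.
L(t_c) = L₀ e^(−k_1 t_c) = 30.8 × 0.7838 = 24.14 mg/L, and at the critical point k_r D_c = k_1 L, so D_c = (0.222/1.07) × 24.14 = 5.008 mg/L.
x_c = v t_c = 0.661 m/s × 1.098 d × 86400 s/d = 62680 m ≈ 62.7 km.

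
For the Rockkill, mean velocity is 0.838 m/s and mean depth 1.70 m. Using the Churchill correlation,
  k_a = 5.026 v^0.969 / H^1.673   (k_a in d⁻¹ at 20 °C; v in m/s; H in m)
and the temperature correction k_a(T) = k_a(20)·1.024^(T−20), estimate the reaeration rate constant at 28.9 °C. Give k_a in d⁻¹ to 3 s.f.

k_a ≈ 2.15 d⁻¹

k_a(20) = 5.026 × 0.838^0.969 / 1.70^1.673 = 5.026 × 0.8426 / 2.430 = 1.743 d⁻¹.
k_a(28.9) = 1.743 × 1.024^(28.9−20) = 1.743 × 1.235 = 2.153 d⁻¹.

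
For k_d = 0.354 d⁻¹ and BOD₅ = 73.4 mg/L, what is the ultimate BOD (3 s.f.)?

BOD₅ = L₀(1 − e^(−5k_d)) ⇒ L₀ = BOD₅ / (1 − e^(−5×0.354))
= 73.4 / (1 − 0.1703) = 73.4 / 0.8297 = 88.47 mg/L.

L₀ ≈ 88.5 mg/L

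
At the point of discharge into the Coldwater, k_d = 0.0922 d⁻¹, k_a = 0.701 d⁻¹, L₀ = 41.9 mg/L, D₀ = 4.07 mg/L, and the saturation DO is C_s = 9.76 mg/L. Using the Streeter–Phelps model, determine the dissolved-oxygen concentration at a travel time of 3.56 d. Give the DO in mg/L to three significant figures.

DO ≈ 5.38 mg/L

k_d L₀/(k_a−k_d) = 0.0922×41.9/(0.701−0.0922) = 3.863/0.6088 = 6.346 mg/L.
e^(−k_d t) = e^(−0.0922×3.560) = 0.7202; e^(−k_a t) = e^(−0.701×3.560) = 0.08245.
D = 6.346 × (0.7202 − 0.08245) + 4.07 × 0.08245 = 4.047 + 0.3356 = 4.382 mg/L.
DO = C_s − D = 9.76 − 4.382 = 5.378 mg/L.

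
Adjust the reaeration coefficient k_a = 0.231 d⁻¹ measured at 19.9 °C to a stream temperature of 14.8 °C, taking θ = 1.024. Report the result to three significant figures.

k_a ≈ 0.205 d⁻¹

k_a(T₂) = k_a(T₁) · θ^(T₂−T₁) = 0.231 × 1.024^(14.8−19.9)
= 0.231 × 1.024^-5.10 = 0.231 × 0.8861 = 0.2047 d⁻¹.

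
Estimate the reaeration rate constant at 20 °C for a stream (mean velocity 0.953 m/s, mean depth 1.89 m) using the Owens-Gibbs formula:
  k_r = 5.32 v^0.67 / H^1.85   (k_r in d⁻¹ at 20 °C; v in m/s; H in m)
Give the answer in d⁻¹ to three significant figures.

k_r ≈ 1.59 d⁻¹

k_r = 5.32 × 0.953^0.67 / 1.89^1.85 = 5.32 × 0.9683 / 3.247 = 1.587 d⁻¹.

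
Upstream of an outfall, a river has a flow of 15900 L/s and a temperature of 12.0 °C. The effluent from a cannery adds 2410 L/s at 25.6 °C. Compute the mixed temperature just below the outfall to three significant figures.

Flow-weighted mixing: C = (Q_r C_r + Q_w C_w)/(Q_r + Q_w)
= (15900×12.0 + 2410×25.6)/(15900 + 2410) = 252500/18310 = 13.79 °C.

13.8 °C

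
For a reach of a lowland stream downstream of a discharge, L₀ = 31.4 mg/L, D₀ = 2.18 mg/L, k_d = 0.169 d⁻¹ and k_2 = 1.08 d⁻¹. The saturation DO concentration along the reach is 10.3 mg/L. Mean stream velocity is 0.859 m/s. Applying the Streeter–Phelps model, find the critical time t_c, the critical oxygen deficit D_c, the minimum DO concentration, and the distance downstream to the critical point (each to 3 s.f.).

At the critical point dD/dt = 0, so k_d L₀ e^(−k_d t) = k_2 D. Substituting D(t) from the Streeter–Phelps equation and solving for t gives
t_c = ln[(k_2/k_d)(1 − D₀(k_2−k_d)/(k_d L₀))] / (k_2−k_d).
Here k_2−k_d = 0.9110 d⁻¹ and 1 − D₀(k_2−k_d)/(k_d L₀) = 1 − 2.18×0.9110/(0.169×31.4) = 0.6258, so
t_c = ln(6.391 × 0.6258) / 0.9110 = 1.386 / 0.9110 = 1.521 d.
L(t_c) = L₀ e^(−k_d t_c) = 31.4 × 0.7733 = 24.28 mg/L, and at the critical point k_2 D_c = k_d L, so D_c = (0.169/1.08) × 24.28 = 3.800 mg/L.
Minimum DO = C_s − D_c = 10.3 − 3.800 = 6.500 mg/L.
x_c = v t_c = 0.859 m/s × 1.521 d × 86400 s/d = 112900 m ≈ 113 km.

t_c ≈ 1.52 d; D_c ≈ 3.80 mg/L; min DO ≈ 6.50 mg/L; x_c ≈ 113 km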